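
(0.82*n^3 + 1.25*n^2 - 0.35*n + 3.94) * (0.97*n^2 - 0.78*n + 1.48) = 0.7954*n^5 + 0.5729*n^4 - 0.1009*n^3 + 5.9448*n^2 - 3.5912*n + 5.8312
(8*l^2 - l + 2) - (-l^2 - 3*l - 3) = 9*l^2 + 2*l + 5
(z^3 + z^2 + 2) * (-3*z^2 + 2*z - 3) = -3*z^5 - z^4 - z^3 - 9*z^2 + 4*z - 6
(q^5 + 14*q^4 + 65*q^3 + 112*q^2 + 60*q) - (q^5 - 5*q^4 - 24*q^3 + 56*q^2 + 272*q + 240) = 19*q^4 + 89*q^3 + 56*q^2 - 212*q - 240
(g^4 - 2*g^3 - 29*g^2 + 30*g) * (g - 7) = g^5 - 9*g^4 - 15*g^3 + 233*g^2 - 210*g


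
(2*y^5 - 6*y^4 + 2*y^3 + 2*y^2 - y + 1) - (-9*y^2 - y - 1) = 2*y^5 - 6*y^4 + 2*y^3 + 11*y^2 + 2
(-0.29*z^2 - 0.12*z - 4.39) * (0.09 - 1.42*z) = 0.4118*z^3 + 0.1443*z^2 + 6.223*z - 0.3951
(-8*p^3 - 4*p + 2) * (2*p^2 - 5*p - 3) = -16*p^5 + 40*p^4 + 16*p^3 + 24*p^2 + 2*p - 6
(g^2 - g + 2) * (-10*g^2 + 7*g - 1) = -10*g^4 + 17*g^3 - 28*g^2 + 15*g - 2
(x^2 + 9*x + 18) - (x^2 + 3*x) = 6*x + 18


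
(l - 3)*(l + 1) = l^2 - 2*l - 3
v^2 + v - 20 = (v - 4)*(v + 5)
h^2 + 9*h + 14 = (h + 2)*(h + 7)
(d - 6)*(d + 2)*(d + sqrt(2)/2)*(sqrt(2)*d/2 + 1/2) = sqrt(2)*d^4/2 - 2*sqrt(2)*d^3 + d^3 - 23*sqrt(2)*d^2/4 - 4*d^2 - 12*d - sqrt(2)*d - 3*sqrt(2)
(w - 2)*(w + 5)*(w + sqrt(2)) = w^3 + sqrt(2)*w^2 + 3*w^2 - 10*w + 3*sqrt(2)*w - 10*sqrt(2)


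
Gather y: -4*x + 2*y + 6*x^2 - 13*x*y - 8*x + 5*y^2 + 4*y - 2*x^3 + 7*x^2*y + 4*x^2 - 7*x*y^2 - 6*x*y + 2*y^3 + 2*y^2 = -2*x^3 + 10*x^2 - 12*x + 2*y^3 + y^2*(7 - 7*x) + y*(7*x^2 - 19*x + 6)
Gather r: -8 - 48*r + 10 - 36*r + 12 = 14 - 84*r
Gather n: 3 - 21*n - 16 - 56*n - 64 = -77*n - 77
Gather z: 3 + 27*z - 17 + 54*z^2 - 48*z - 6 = 54*z^2 - 21*z - 20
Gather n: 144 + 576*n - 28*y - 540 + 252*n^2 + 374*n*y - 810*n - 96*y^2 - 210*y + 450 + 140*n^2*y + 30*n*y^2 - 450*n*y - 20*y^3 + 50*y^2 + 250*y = n^2*(140*y + 252) + n*(30*y^2 - 76*y - 234) - 20*y^3 - 46*y^2 + 12*y + 54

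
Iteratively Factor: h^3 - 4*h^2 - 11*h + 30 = (h + 3)*(h^2 - 7*h + 10) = (h - 2)*(h + 3)*(h - 5)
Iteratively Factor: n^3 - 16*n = (n - 4)*(n^2 + 4*n) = n*(n - 4)*(n + 4)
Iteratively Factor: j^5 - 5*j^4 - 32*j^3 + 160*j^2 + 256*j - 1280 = (j - 5)*(j^4 - 32*j^2 + 256) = (j - 5)*(j - 4)*(j^3 + 4*j^2 - 16*j - 64) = (j - 5)*(j - 4)*(j + 4)*(j^2 - 16) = (j - 5)*(j - 4)^2*(j + 4)*(j + 4)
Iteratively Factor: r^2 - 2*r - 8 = (r + 2)*(r - 4)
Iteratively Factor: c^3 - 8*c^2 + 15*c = (c - 3)*(c^2 - 5*c) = (c - 5)*(c - 3)*(c)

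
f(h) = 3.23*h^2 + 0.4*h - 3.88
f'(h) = 6.46*h + 0.4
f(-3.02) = 24.37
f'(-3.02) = -19.11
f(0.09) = -3.82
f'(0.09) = 0.98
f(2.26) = 13.52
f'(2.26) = 15.00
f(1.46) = 3.59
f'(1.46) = 9.83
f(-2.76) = 19.62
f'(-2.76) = -17.43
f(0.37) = -3.29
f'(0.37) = 2.79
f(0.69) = -2.07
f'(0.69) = 4.86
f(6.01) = 115.19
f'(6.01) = 39.22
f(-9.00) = 254.15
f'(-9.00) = -57.74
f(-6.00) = 110.00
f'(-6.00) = -38.36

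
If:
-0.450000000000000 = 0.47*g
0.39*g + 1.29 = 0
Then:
No Solution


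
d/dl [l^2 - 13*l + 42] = 2*l - 13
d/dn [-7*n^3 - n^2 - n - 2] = -21*n^2 - 2*n - 1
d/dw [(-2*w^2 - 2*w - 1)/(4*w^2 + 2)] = (2*w^2 - 1)/(4*w^4 + 4*w^2 + 1)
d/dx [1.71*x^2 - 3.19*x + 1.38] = 3.42*x - 3.19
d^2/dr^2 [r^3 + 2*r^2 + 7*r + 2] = 6*r + 4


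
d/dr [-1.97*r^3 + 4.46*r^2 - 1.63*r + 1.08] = -5.91*r^2 + 8.92*r - 1.63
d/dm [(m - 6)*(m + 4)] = 2*m - 2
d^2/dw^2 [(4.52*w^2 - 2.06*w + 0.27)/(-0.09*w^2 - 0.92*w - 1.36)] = (0.781884*w^3 + 3.30636599999999*w^2 - 1.647*w - 22.266288)/(0.000729*w^6 + 0.022356*w^5 + 0.261576*w^4 + 1.454336*w^3 + 3.952704*w^2 + 5.104896*w + 2.515456)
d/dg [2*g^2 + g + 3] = 4*g + 1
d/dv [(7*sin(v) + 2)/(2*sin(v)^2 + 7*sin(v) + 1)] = (-8*sin(v) + 7*cos(2*v) - 14)*cos(v)/(7*sin(v) - cos(2*v) + 2)^2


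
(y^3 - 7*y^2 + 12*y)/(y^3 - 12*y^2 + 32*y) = (y - 3)/(y - 8)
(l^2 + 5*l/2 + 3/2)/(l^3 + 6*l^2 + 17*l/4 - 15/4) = 2*(l + 1)/(2*l^2 + 9*l - 5)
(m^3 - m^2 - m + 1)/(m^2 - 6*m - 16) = (-m^3 + m^2 + m - 1)/(-m^2 + 6*m + 16)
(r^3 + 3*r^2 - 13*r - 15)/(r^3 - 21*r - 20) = (r^2 + 2*r - 15)/(r^2 - r - 20)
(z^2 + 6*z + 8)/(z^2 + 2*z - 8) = (z + 2)/(z - 2)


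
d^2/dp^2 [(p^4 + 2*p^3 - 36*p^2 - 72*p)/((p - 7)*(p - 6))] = 2*(p^3 - 21*p^2 + 147*p + 476)/(p^3 - 21*p^2 + 147*p - 343)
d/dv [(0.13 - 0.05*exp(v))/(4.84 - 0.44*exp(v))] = -0.1848*exp(v)/(0.44*exp(v) - 4.84)^2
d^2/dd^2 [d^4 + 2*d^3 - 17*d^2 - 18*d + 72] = 12*d^2 + 12*d - 34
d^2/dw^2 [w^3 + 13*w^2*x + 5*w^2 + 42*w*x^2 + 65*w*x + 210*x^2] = 6*w + 26*x + 10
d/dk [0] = 0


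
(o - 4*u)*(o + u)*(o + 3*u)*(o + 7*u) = o^4 + 7*o^3*u - 13*o^2*u^2 - 103*o*u^3 - 84*u^4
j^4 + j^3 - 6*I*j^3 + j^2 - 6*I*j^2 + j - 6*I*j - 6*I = (j + 1)*(j - 6*I)*(j - I)*(j + I)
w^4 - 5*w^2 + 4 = (w - 2)*(w - 1)*(w + 1)*(w + 2)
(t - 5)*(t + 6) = t^2 + t - 30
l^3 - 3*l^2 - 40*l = l*(l - 8)*(l + 5)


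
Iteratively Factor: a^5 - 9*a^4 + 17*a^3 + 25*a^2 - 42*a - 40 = (a - 5)*(a^4 - 4*a^3 - 3*a^2 + 10*a + 8) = (a - 5)*(a + 1)*(a^3 - 5*a^2 + 2*a + 8) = (a - 5)*(a - 2)*(a + 1)*(a^2 - 3*a - 4) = (a - 5)*(a - 2)*(a + 1)^2*(a - 4)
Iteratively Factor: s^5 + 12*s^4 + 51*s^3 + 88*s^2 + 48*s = (s + 4)*(s^4 + 8*s^3 + 19*s^2 + 12*s) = (s + 4)^2*(s^3 + 4*s^2 + 3*s) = (s + 3)*(s + 4)^2*(s^2 + s) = s*(s + 3)*(s + 4)^2*(s + 1)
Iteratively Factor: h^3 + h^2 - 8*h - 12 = (h + 2)*(h^2 - h - 6) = (h + 2)^2*(h - 3)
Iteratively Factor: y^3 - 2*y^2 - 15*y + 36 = (y + 4)*(y^2 - 6*y + 9) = (y - 3)*(y + 4)*(y - 3)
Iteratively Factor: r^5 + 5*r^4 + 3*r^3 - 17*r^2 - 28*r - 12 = (r + 3)*(r^4 + 2*r^3 - 3*r^2 - 8*r - 4) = (r - 2)*(r + 3)*(r^3 + 4*r^2 + 5*r + 2) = (r - 2)*(r + 2)*(r + 3)*(r^2 + 2*r + 1) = (r - 2)*(r + 1)*(r + 2)*(r + 3)*(r + 1)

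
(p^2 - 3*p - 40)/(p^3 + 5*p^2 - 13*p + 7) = (p^2 - 3*p - 40)/(p^3 + 5*p^2 - 13*p + 7)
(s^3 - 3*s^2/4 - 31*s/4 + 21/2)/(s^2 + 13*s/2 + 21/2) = (4*s^2 - 15*s + 14)/(2*(2*s + 7))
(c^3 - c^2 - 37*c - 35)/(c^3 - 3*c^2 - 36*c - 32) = (c^2 - 2*c - 35)/(c^2 - 4*c - 32)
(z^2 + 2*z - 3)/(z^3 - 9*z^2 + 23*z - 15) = (z + 3)/(z^2 - 8*z + 15)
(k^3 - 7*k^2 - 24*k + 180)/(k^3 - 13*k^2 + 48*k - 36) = (k + 5)/(k - 1)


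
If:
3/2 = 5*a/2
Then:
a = 3/5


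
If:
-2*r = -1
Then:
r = 1/2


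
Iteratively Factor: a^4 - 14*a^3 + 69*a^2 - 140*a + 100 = (a - 2)*(a^3 - 12*a^2 + 45*a - 50) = (a - 2)^2*(a^2 - 10*a + 25) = (a - 5)*(a - 2)^2*(a - 5)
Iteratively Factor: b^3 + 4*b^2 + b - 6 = (b - 1)*(b^2 + 5*b + 6) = (b - 1)*(b + 2)*(b + 3)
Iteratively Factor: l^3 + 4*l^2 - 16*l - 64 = (l - 4)*(l^2 + 8*l + 16) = (l - 4)*(l + 4)*(l + 4)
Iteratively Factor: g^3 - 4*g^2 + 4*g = (g - 2)*(g^2 - 2*g) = g*(g - 2)*(g - 2)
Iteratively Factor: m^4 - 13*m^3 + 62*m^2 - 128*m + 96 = (m - 4)*(m^3 - 9*m^2 + 26*m - 24) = (m - 4)^2*(m^2 - 5*m + 6) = (m - 4)^2*(m - 3)*(m - 2)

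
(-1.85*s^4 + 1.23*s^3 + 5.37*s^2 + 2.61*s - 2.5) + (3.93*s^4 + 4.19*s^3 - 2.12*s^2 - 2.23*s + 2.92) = 2.08*s^4 + 5.42*s^3 + 3.25*s^2 + 0.38*s + 0.42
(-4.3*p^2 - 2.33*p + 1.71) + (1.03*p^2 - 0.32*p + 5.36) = -3.27*p^2 - 2.65*p + 7.07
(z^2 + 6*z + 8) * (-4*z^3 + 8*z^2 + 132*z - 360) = -4*z^5 - 16*z^4 + 148*z^3 + 496*z^2 - 1104*z - 2880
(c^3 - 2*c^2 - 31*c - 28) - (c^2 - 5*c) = c^3 - 3*c^2 - 26*c - 28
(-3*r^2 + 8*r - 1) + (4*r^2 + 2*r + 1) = r^2 + 10*r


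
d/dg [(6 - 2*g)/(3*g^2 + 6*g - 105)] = 2*(-g^2 - 2*g + 2*(g - 3)*(g + 1) + 35)/(3*(g^2 + 2*g - 35)^2)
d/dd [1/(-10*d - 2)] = 5/(2*(5*d + 1)^2)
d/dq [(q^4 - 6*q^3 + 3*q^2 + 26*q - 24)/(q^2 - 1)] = 2*(q^3 - q^2 - 5*q - 13)/(q^2 + 2*q + 1)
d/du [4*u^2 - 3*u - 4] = 8*u - 3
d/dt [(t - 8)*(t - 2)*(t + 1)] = 3*t^2 - 18*t + 6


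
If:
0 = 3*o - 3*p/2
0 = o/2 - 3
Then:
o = 6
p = 12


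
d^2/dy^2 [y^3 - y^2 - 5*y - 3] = 6*y - 2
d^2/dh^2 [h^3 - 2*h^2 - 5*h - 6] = 6*h - 4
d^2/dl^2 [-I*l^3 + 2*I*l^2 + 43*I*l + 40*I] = I*(4 - 6*l)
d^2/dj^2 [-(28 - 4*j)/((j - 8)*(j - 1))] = 8*(j^3 - 21*j^2 + 165*j - 439)/(j^6 - 27*j^5 + 267*j^4 - 1161*j^3 + 2136*j^2 - 1728*j + 512)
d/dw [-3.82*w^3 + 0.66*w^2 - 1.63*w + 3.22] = -11.46*w^2 + 1.32*w - 1.63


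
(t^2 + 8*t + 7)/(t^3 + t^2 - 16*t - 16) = (t + 7)/(t^2 - 16)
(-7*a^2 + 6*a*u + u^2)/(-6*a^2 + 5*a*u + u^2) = (7*a + u)/(6*a + u)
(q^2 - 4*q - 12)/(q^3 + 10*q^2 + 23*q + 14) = (q - 6)/(q^2 + 8*q + 7)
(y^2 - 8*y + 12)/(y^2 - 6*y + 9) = (y^2 - 8*y + 12)/(y^2 - 6*y + 9)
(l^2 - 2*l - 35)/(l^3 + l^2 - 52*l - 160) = (l - 7)/(l^2 - 4*l - 32)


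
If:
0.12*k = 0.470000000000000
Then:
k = 3.92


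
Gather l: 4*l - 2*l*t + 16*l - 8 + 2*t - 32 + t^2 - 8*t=l*(20 - 2*t) + t^2 - 6*t - 40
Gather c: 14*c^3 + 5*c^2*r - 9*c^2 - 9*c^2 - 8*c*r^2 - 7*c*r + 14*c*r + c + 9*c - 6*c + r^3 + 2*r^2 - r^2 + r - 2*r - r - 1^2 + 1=14*c^3 + c^2*(5*r - 18) + c*(-8*r^2 + 7*r + 4) + r^3 + r^2 - 2*r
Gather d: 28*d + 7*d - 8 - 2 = 35*d - 10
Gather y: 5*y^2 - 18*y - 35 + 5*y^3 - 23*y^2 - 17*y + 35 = 5*y^3 - 18*y^2 - 35*y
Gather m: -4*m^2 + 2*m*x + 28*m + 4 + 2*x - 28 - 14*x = -4*m^2 + m*(2*x + 28) - 12*x - 24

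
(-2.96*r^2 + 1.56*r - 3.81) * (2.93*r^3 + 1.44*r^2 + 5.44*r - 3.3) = -8.6728*r^5 + 0.308400000000001*r^4 - 25.0193*r^3 + 12.768*r^2 - 25.8744*r + 12.573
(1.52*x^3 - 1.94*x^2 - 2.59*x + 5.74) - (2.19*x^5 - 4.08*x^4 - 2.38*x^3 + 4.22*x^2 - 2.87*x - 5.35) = -2.19*x^5 + 4.08*x^4 + 3.9*x^3 - 6.16*x^2 + 0.28*x + 11.09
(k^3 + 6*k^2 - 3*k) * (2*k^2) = 2*k^5 + 12*k^4 - 6*k^3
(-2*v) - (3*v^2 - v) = -3*v^2 - v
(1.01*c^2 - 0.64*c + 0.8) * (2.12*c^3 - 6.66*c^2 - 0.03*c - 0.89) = 2.1412*c^5 - 8.0834*c^4 + 5.9281*c^3 - 6.2077*c^2 + 0.5456*c - 0.712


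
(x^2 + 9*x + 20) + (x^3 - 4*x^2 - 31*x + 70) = x^3 - 3*x^2 - 22*x + 90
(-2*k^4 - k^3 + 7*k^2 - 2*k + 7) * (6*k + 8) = -12*k^5 - 22*k^4 + 34*k^3 + 44*k^2 + 26*k + 56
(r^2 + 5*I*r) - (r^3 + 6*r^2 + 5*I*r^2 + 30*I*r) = -r^3 - 5*r^2 - 5*I*r^2 - 25*I*r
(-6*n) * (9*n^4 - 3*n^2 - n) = -54*n^5 + 18*n^3 + 6*n^2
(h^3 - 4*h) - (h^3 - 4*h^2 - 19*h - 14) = 4*h^2 + 15*h + 14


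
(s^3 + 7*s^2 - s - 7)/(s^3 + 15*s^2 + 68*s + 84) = (s^2 - 1)/(s^2 + 8*s + 12)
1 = 1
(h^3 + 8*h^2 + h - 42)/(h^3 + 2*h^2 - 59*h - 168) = (h - 2)/(h - 8)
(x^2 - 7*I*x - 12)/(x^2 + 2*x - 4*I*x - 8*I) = (x - 3*I)/(x + 2)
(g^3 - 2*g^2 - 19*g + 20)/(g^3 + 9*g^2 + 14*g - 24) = (g - 5)/(g + 6)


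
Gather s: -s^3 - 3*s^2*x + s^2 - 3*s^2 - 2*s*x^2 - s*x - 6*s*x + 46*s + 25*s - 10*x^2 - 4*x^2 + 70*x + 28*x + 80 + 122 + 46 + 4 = -s^3 + s^2*(-3*x - 2) + s*(-2*x^2 - 7*x + 71) - 14*x^2 + 98*x + 252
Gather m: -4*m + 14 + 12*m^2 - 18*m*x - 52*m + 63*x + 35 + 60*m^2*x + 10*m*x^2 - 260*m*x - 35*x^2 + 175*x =m^2*(60*x + 12) + m*(10*x^2 - 278*x - 56) - 35*x^2 + 238*x + 49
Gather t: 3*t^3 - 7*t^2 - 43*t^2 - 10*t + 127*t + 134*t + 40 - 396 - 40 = 3*t^3 - 50*t^2 + 251*t - 396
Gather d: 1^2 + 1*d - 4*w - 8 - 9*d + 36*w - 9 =-8*d + 32*w - 16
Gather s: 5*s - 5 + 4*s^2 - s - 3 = 4*s^2 + 4*s - 8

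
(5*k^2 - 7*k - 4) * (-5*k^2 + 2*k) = -25*k^4 + 45*k^3 + 6*k^2 - 8*k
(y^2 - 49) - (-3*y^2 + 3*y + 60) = 4*y^2 - 3*y - 109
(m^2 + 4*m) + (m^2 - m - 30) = 2*m^2 + 3*m - 30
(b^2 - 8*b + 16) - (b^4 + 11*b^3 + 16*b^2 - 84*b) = -b^4 - 11*b^3 - 15*b^2 + 76*b + 16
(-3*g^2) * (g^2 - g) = -3*g^4 + 3*g^3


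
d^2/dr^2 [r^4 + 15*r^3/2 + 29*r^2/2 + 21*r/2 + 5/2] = 12*r^2 + 45*r + 29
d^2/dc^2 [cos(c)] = -cos(c)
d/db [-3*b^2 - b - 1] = -6*b - 1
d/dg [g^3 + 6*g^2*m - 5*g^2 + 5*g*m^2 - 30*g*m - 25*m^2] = 3*g^2 + 12*g*m - 10*g + 5*m^2 - 30*m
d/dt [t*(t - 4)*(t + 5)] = 3*t^2 + 2*t - 20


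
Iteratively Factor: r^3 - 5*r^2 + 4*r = (r - 4)*(r^2 - r) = r*(r - 4)*(r - 1)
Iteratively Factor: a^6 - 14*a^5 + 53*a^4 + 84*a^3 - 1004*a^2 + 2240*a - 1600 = (a - 2)*(a^5 - 12*a^4 + 29*a^3 + 142*a^2 - 720*a + 800) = (a - 5)*(a - 2)*(a^4 - 7*a^3 - 6*a^2 + 112*a - 160) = (a - 5)*(a - 4)*(a - 2)*(a^3 - 3*a^2 - 18*a + 40) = (a - 5)^2*(a - 4)*(a - 2)*(a^2 + 2*a - 8) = (a - 5)^2*(a - 4)*(a - 2)*(a + 4)*(a - 2)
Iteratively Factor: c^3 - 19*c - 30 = (c + 2)*(c^2 - 2*c - 15) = (c + 2)*(c + 3)*(c - 5)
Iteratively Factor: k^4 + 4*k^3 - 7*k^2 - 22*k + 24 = (k + 3)*(k^3 + k^2 - 10*k + 8) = (k + 3)*(k + 4)*(k^2 - 3*k + 2) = (k - 2)*(k + 3)*(k + 4)*(k - 1)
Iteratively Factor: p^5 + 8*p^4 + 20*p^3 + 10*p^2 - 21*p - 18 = (p + 3)*(p^4 + 5*p^3 + 5*p^2 - 5*p - 6) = (p + 1)*(p + 3)*(p^3 + 4*p^2 + p - 6) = (p - 1)*(p + 1)*(p + 3)*(p^2 + 5*p + 6) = (p - 1)*(p + 1)*(p + 2)*(p + 3)*(p + 3)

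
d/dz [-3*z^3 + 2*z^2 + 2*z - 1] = -9*z^2 + 4*z + 2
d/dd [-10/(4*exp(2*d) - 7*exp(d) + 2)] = (80*exp(d) - 70)*exp(d)/(4*exp(2*d) - 7*exp(d) + 2)^2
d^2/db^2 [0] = 0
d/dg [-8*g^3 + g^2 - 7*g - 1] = -24*g^2 + 2*g - 7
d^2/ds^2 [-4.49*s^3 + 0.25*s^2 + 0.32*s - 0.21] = 0.5 - 26.94*s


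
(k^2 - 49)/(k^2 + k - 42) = (k - 7)/(k - 6)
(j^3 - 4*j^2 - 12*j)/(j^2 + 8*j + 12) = j*(j - 6)/(j + 6)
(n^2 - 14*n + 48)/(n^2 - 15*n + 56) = (n - 6)/(n - 7)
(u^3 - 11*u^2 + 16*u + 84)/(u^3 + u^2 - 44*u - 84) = (u - 6)/(u + 6)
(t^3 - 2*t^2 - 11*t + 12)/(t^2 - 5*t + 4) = t + 3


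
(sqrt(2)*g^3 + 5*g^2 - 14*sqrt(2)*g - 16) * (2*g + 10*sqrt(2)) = 2*sqrt(2)*g^4 + 30*g^3 + 22*sqrt(2)*g^2 - 312*g - 160*sqrt(2)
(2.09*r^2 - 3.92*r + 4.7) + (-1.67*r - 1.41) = 2.09*r^2 - 5.59*r + 3.29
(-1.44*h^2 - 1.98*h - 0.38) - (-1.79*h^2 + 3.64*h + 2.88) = 0.35*h^2 - 5.62*h - 3.26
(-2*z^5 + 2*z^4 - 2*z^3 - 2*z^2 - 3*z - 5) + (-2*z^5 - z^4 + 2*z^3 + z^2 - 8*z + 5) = -4*z^5 + z^4 - z^2 - 11*z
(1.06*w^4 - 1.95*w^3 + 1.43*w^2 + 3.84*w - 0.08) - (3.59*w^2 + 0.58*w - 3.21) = 1.06*w^4 - 1.95*w^3 - 2.16*w^2 + 3.26*w + 3.13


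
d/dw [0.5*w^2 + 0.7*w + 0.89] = 1.0*w + 0.7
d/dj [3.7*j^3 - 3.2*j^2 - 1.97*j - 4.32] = 11.1*j^2 - 6.4*j - 1.97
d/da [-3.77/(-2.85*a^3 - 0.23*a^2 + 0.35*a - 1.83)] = (-32.2335*a^2 - 1.7342*a + 1.3195)/(2.85*a^3 + 0.23*a^2 - 0.35*a + 1.83)^2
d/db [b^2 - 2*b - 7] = 2*b - 2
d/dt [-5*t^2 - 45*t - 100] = -10*t - 45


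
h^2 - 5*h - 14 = (h - 7)*(h + 2)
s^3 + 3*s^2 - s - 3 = (s - 1)*(s + 1)*(s + 3)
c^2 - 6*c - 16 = (c - 8)*(c + 2)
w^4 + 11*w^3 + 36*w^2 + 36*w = w*(w + 2)*(w + 3)*(w + 6)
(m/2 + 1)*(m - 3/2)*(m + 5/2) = m^3/2 + 3*m^2/2 - 7*m/8 - 15/4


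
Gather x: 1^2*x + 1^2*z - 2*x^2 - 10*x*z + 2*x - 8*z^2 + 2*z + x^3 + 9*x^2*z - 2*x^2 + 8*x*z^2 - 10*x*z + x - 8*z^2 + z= x^3 + x^2*(9*z - 4) + x*(8*z^2 - 20*z + 4) - 16*z^2 + 4*z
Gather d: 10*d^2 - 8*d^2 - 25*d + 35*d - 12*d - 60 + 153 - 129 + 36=2*d^2 - 2*d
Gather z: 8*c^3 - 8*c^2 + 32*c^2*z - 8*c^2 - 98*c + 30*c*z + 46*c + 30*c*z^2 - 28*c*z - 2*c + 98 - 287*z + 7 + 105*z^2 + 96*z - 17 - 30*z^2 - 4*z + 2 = 8*c^3 - 16*c^2 - 54*c + z^2*(30*c + 75) + z*(32*c^2 + 2*c - 195) + 90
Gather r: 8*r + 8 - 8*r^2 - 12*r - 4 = -8*r^2 - 4*r + 4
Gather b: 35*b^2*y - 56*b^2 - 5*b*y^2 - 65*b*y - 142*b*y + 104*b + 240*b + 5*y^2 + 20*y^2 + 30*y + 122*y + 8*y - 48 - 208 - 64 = b^2*(35*y - 56) + b*(-5*y^2 - 207*y + 344) + 25*y^2 + 160*y - 320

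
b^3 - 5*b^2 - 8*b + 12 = (b - 6)*(b - 1)*(b + 2)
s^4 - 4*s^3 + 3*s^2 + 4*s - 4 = (s - 2)^2*(s - 1)*(s + 1)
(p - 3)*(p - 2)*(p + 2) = p^3 - 3*p^2 - 4*p + 12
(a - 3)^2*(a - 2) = a^3 - 8*a^2 + 21*a - 18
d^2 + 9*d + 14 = (d + 2)*(d + 7)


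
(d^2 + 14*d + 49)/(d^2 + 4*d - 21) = (d + 7)/(d - 3)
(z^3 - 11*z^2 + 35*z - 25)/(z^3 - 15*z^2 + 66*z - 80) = (z^2 - 6*z + 5)/(z^2 - 10*z + 16)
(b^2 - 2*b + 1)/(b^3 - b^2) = (b - 1)/b^2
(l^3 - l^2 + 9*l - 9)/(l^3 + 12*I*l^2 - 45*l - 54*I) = (l^2 - l*(1 + 3*I) + 3*I)/(l^2 + 9*I*l - 18)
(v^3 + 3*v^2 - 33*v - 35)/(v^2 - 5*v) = v + 8 + 7/v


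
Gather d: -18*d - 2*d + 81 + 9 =90 - 20*d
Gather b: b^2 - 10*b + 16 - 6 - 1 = b^2 - 10*b + 9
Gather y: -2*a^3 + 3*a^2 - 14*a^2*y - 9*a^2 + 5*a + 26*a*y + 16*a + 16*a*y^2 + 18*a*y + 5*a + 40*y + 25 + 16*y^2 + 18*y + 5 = -2*a^3 - 6*a^2 + 26*a + y^2*(16*a + 16) + y*(-14*a^2 + 44*a + 58) + 30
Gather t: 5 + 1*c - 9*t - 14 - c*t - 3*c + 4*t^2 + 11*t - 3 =-2*c + 4*t^2 + t*(2 - c) - 12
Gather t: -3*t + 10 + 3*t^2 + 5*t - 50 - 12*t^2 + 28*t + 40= -9*t^2 + 30*t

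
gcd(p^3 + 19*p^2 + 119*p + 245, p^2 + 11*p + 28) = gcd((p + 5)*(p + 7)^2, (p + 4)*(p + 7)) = p + 7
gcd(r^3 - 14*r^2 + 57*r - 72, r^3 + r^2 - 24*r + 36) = r - 3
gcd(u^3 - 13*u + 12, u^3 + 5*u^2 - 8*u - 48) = u^2 + u - 12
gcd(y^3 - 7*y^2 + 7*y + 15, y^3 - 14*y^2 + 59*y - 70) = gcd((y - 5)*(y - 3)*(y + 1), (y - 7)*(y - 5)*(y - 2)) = y - 5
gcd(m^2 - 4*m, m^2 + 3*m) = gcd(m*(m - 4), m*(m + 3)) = m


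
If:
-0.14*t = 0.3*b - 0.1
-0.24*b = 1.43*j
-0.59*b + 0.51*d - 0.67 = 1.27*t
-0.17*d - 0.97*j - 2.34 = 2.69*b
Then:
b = -1.58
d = 9.68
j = 0.26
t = 4.09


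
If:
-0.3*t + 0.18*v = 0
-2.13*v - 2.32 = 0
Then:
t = -0.65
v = -1.09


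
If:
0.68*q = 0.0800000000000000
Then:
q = 0.12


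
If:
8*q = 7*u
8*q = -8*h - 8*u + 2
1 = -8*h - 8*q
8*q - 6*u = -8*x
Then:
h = -29/64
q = 21/64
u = 3/8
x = -3/64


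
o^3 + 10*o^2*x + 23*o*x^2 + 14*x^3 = (o + x)*(o + 2*x)*(o + 7*x)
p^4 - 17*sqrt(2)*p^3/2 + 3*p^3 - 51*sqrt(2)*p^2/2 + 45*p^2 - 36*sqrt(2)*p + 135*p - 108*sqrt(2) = (p + 3)*(p - 4*sqrt(2))*(p - 3*sqrt(2))*(p - 3*sqrt(2)/2)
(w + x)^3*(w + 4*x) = w^4 + 7*w^3*x + 15*w^2*x^2 + 13*w*x^3 + 4*x^4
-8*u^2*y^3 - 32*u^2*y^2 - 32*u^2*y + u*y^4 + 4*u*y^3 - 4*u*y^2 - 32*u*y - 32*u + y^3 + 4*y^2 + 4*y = (-8*u + y)*(y + 2)^2*(u*y + 1)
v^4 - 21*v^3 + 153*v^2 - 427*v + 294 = (v - 7)^2*(v - 6)*(v - 1)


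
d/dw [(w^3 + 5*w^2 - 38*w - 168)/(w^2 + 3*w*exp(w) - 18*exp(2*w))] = ((w^2 + 3*w*exp(w) - 18*exp(2*w))*(3*w^2 + 10*w - 38) - (w^3 + 5*w^2 - 38*w - 168)*(3*w*exp(w) + 2*w - 36*exp(2*w) + 3*exp(w)))/(w^2 + 3*w*exp(w) - 18*exp(2*w))^2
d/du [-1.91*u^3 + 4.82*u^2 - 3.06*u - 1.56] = -5.73*u^2 + 9.64*u - 3.06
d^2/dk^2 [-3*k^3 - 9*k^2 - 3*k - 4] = -18*k - 18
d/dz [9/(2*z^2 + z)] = 9*(-4*z - 1)/(z^2*(2*z + 1)^2)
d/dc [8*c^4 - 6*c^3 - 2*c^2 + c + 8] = 32*c^3 - 18*c^2 - 4*c + 1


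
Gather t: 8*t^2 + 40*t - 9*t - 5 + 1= 8*t^2 + 31*t - 4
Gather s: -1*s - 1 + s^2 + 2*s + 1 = s^2 + s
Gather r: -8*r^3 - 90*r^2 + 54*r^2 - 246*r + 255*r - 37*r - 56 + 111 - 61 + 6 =-8*r^3 - 36*r^2 - 28*r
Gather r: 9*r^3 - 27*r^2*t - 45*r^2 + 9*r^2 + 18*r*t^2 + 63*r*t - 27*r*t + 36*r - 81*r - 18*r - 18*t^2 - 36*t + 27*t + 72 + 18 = 9*r^3 + r^2*(-27*t - 36) + r*(18*t^2 + 36*t - 63) - 18*t^2 - 9*t + 90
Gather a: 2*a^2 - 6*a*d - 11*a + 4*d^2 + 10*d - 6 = 2*a^2 + a*(-6*d - 11) + 4*d^2 + 10*d - 6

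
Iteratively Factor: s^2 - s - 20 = (s - 5)*(s + 4)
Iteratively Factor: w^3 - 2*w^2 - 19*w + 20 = (w + 4)*(w^2 - 6*w + 5) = (w - 5)*(w + 4)*(w - 1)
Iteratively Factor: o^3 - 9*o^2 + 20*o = (o)*(o^2 - 9*o + 20) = o*(o - 5)*(o - 4)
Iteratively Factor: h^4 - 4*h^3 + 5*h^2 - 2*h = (h - 1)*(h^3 - 3*h^2 + 2*h) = h*(h - 1)*(h^2 - 3*h + 2) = h*(h - 2)*(h - 1)*(h - 1)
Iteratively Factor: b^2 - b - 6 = (b + 2)*(b - 3)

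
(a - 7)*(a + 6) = a^2 - a - 42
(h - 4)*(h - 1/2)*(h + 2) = h^3 - 5*h^2/2 - 7*h + 4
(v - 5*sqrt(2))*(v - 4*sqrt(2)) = v^2 - 9*sqrt(2)*v + 40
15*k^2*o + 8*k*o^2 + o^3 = o*(3*k + o)*(5*k + o)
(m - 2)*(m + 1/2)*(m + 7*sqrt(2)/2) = m^3 - 3*m^2/2 + 7*sqrt(2)*m^2/2 - 21*sqrt(2)*m/4 - m - 7*sqrt(2)/2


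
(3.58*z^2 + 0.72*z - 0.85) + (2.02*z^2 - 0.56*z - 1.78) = 5.6*z^2 + 0.16*z - 2.63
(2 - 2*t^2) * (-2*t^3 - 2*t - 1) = 4*t^5 + 2*t^2 - 4*t - 2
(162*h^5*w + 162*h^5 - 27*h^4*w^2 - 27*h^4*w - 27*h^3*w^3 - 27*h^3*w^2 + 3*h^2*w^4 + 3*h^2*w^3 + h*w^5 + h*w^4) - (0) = 162*h^5*w + 162*h^5 - 27*h^4*w^2 - 27*h^4*w - 27*h^3*w^3 - 27*h^3*w^2 + 3*h^2*w^4 + 3*h^2*w^3 + h*w^5 + h*w^4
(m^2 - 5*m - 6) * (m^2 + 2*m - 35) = m^4 - 3*m^3 - 51*m^2 + 163*m + 210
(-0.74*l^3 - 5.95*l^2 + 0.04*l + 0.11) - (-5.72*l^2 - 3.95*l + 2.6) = -0.74*l^3 - 0.23*l^2 + 3.99*l - 2.49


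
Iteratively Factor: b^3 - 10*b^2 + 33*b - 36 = (b - 3)*(b^2 - 7*b + 12) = (b - 3)^2*(b - 4)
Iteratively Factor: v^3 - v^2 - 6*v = (v)*(v^2 - v - 6) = v*(v + 2)*(v - 3)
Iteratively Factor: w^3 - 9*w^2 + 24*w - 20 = (w - 2)*(w^2 - 7*w + 10) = (w - 5)*(w - 2)*(w - 2)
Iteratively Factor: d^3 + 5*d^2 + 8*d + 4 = (d + 2)*(d^2 + 3*d + 2) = (d + 2)^2*(d + 1)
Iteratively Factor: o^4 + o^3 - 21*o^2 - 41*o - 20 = (o + 1)*(o^3 - 21*o - 20) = (o + 1)^2*(o^2 - o - 20) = (o - 5)*(o + 1)^2*(o + 4)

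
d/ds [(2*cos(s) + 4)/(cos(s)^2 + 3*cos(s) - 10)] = 2*(cos(s)^2 + 4*cos(s) + 16)*sin(s)/(cos(s)^2 + 3*cos(s) - 10)^2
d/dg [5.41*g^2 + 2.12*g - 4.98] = 10.82*g + 2.12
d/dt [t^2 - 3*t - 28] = 2*t - 3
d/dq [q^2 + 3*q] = 2*q + 3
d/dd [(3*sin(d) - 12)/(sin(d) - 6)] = -6*cos(d)/(sin(d) - 6)^2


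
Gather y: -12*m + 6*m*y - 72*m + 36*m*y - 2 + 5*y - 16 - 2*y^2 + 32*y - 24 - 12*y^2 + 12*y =-84*m - 14*y^2 + y*(42*m + 49) - 42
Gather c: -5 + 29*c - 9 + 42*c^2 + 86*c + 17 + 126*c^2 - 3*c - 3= 168*c^2 + 112*c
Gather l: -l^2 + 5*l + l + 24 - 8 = -l^2 + 6*l + 16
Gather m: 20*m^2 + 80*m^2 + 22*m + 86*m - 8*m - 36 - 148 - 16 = 100*m^2 + 100*m - 200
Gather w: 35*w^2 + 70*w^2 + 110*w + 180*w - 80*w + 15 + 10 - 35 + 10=105*w^2 + 210*w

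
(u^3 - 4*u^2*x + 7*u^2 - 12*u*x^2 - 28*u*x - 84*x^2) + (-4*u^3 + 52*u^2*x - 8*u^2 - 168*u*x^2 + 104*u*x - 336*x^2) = -3*u^3 + 48*u^2*x - u^2 - 180*u*x^2 + 76*u*x - 420*x^2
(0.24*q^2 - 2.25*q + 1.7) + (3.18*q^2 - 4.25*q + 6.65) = 3.42*q^2 - 6.5*q + 8.35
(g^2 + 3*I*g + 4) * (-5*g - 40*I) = -5*g^3 - 55*I*g^2 + 100*g - 160*I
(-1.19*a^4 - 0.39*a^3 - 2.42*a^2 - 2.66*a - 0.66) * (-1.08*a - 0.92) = 1.2852*a^5 + 1.516*a^4 + 2.9724*a^3 + 5.0992*a^2 + 3.16*a + 0.6072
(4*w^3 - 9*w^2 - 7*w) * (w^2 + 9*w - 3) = 4*w^5 + 27*w^4 - 100*w^3 - 36*w^2 + 21*w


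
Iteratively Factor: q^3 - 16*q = (q - 4)*(q^2 + 4*q) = q*(q - 4)*(q + 4)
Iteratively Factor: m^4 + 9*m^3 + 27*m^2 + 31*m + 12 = (m + 3)*(m^3 + 6*m^2 + 9*m + 4) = (m + 1)*(m + 3)*(m^2 + 5*m + 4) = (m + 1)^2*(m + 3)*(m + 4)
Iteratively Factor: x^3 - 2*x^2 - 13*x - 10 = (x - 5)*(x^2 + 3*x + 2) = (x - 5)*(x + 2)*(x + 1)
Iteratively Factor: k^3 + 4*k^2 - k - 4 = (k - 1)*(k^2 + 5*k + 4) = (k - 1)*(k + 1)*(k + 4)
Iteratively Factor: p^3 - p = (p)*(p^2 - 1) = p*(p - 1)*(p + 1)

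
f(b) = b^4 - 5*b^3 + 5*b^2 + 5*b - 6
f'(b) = 4*b^3 - 15*b^2 + 10*b + 5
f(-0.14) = -6.59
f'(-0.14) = 3.30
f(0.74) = -1.29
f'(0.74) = 5.81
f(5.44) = 240.00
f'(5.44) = 259.45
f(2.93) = -0.49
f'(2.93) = 6.14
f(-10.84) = 20703.70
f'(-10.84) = -6961.03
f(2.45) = -1.24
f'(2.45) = -1.71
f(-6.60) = 3513.75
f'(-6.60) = -1864.38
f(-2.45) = 121.32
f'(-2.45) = -168.36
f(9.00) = 3360.00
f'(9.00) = 1796.00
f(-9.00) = 10560.00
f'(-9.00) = -4216.00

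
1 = 1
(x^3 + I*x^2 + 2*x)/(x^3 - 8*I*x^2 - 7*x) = (x + 2*I)/(x - 7*I)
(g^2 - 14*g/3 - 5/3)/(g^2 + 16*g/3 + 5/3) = (g - 5)/(g + 5)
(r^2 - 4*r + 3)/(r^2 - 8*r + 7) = (r - 3)/(r - 7)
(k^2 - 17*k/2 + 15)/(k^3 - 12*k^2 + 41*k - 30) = (k - 5/2)/(k^2 - 6*k + 5)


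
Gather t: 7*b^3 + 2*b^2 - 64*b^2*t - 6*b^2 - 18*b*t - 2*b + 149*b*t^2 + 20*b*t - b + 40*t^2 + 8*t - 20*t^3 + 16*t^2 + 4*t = 7*b^3 - 4*b^2 - 3*b - 20*t^3 + t^2*(149*b + 56) + t*(-64*b^2 + 2*b + 12)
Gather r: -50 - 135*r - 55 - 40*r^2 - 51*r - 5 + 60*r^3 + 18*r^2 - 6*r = 60*r^3 - 22*r^2 - 192*r - 110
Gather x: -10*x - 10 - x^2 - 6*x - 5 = -x^2 - 16*x - 15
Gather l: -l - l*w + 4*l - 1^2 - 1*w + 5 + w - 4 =l*(3 - w)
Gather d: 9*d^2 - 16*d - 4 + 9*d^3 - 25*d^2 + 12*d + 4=9*d^3 - 16*d^2 - 4*d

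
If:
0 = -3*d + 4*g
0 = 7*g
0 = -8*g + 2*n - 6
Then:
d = 0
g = 0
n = 3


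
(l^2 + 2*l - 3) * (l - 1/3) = l^3 + 5*l^2/3 - 11*l/3 + 1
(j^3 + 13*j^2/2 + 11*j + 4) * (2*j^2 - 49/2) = 2*j^5 + 13*j^4 - 5*j^3/2 - 605*j^2/4 - 539*j/2 - 98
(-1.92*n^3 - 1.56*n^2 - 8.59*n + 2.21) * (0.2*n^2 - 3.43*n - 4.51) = -0.384*n^5 + 6.2736*n^4 + 12.292*n^3 + 36.9413*n^2 + 31.1606*n - 9.9671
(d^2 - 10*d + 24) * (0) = 0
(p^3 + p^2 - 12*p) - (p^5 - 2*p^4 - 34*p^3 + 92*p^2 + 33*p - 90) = -p^5 + 2*p^4 + 35*p^3 - 91*p^2 - 45*p + 90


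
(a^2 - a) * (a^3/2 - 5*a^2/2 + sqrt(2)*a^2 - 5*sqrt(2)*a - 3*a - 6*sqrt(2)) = a^5/2 - 3*a^4 + sqrt(2)*a^4 - 6*sqrt(2)*a^3 - a^3/2 - sqrt(2)*a^2 + 3*a^2 + 6*sqrt(2)*a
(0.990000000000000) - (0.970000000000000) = 0.0200000000000000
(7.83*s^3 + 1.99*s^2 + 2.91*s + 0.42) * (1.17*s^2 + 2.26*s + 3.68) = 9.1611*s^5 + 20.0241*s^4 + 36.7165*s^3 + 14.3912*s^2 + 11.658*s + 1.5456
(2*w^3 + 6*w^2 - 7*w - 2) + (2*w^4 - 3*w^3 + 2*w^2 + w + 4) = 2*w^4 - w^3 + 8*w^2 - 6*w + 2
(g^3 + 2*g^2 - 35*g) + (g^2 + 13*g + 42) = g^3 + 3*g^2 - 22*g + 42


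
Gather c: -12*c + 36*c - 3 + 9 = 24*c + 6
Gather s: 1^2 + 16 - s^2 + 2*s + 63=-s^2 + 2*s + 80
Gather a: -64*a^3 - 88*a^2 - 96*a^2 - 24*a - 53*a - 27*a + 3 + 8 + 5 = -64*a^3 - 184*a^2 - 104*a + 16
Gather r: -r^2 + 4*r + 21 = -r^2 + 4*r + 21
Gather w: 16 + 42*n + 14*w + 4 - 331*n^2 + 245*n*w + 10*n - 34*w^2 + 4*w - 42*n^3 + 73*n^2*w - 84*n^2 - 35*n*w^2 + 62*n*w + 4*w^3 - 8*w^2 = -42*n^3 - 415*n^2 + 52*n + 4*w^3 + w^2*(-35*n - 42) + w*(73*n^2 + 307*n + 18) + 20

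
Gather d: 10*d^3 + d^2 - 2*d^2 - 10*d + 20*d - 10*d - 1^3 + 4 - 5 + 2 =10*d^3 - d^2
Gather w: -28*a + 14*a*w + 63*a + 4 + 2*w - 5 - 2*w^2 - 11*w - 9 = 35*a - 2*w^2 + w*(14*a - 9) - 10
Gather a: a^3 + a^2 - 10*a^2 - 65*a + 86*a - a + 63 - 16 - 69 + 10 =a^3 - 9*a^2 + 20*a - 12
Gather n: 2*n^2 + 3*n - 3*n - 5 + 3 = 2*n^2 - 2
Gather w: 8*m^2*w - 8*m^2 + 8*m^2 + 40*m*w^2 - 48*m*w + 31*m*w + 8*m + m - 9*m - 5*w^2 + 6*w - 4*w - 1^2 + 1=w^2*(40*m - 5) + w*(8*m^2 - 17*m + 2)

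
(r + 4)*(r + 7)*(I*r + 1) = I*r^3 + r^2 + 11*I*r^2 + 11*r + 28*I*r + 28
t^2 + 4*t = t*(t + 4)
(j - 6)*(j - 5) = j^2 - 11*j + 30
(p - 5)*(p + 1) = p^2 - 4*p - 5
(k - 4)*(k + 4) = k^2 - 16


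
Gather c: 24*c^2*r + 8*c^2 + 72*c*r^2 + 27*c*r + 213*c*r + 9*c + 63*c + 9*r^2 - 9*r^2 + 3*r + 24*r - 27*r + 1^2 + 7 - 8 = c^2*(24*r + 8) + c*(72*r^2 + 240*r + 72)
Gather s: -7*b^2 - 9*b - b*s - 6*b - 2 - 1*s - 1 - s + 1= -7*b^2 - 15*b + s*(-b - 2) - 2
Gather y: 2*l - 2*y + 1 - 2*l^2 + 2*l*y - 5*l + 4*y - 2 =-2*l^2 - 3*l + y*(2*l + 2) - 1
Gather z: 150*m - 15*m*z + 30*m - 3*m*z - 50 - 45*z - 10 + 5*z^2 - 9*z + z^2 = 180*m + 6*z^2 + z*(-18*m - 54) - 60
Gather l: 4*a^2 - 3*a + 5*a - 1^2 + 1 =4*a^2 + 2*a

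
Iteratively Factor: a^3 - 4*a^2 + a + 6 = (a - 3)*(a^2 - a - 2) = (a - 3)*(a - 2)*(a + 1)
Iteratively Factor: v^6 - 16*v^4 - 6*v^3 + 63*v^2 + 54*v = (v - 3)*(v^5 + 3*v^4 - 7*v^3 - 27*v^2 - 18*v) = v*(v - 3)*(v^4 + 3*v^3 - 7*v^2 - 27*v - 18) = v*(v - 3)^2*(v^3 + 6*v^2 + 11*v + 6) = v*(v - 3)^2*(v + 1)*(v^2 + 5*v + 6) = v*(v - 3)^2*(v + 1)*(v + 3)*(v + 2)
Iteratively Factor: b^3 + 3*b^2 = (b)*(b^2 + 3*b) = b*(b + 3)*(b)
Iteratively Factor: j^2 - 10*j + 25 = (j - 5)*(j - 5)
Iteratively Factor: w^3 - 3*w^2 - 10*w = (w - 5)*(w^2 + 2*w) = w*(w - 5)*(w + 2)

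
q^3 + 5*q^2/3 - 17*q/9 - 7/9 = (q - 1)*(q + 1/3)*(q + 7/3)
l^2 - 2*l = l*(l - 2)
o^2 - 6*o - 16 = (o - 8)*(o + 2)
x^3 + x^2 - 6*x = x*(x - 2)*(x + 3)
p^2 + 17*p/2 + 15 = (p + 5/2)*(p + 6)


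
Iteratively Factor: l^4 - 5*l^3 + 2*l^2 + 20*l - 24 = (l - 3)*(l^3 - 2*l^2 - 4*l + 8) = (l - 3)*(l - 2)*(l^2 - 4) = (l - 3)*(l - 2)^2*(l + 2)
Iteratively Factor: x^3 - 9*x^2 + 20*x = (x - 4)*(x^2 - 5*x) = (x - 5)*(x - 4)*(x)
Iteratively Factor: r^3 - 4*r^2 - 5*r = (r)*(r^2 - 4*r - 5) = r*(r - 5)*(r + 1)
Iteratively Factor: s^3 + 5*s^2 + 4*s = (s + 1)*(s^2 + 4*s) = s*(s + 1)*(s + 4)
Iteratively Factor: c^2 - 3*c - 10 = (c - 5)*(c + 2)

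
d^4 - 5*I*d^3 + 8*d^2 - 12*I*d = d*(d - 6*I)*(d - I)*(d + 2*I)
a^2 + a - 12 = (a - 3)*(a + 4)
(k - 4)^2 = k^2 - 8*k + 16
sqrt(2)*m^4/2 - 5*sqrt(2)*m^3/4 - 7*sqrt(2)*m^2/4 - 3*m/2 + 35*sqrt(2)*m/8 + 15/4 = (m - 5/2)*(m - 3*sqrt(2)/2)*(m + sqrt(2)/2)*(sqrt(2)*m/2 + 1)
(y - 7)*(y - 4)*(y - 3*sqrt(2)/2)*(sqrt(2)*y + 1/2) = sqrt(2)*y^4 - 11*sqrt(2)*y^3 - 5*y^3/2 + 55*y^2/2 + 109*sqrt(2)*y^2/4 - 70*y + 33*sqrt(2)*y/4 - 21*sqrt(2)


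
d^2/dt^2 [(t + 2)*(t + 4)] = 2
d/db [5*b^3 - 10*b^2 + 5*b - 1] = 15*b^2 - 20*b + 5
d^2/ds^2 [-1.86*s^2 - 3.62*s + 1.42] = -3.72000000000000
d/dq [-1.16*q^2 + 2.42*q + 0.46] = 2.42 - 2.32*q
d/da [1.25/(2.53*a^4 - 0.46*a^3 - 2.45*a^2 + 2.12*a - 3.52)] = (-12.65*a^3 + 1.725*a^2 + 6.125*a - 2.65)/(-2.53*a^4 + 0.46*a^3 + 2.45*a^2 - 2.12*a + 3.52)^2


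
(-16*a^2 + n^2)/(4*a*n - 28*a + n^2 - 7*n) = (-4*a + n)/(n - 7)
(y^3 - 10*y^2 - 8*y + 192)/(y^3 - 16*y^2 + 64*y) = (y^2 - 2*y - 24)/(y*(y - 8))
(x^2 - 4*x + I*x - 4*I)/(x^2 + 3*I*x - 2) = (x - 4)/(x + 2*I)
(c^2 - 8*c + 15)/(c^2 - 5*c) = (c - 3)/c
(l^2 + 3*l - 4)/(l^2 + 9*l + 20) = (l - 1)/(l + 5)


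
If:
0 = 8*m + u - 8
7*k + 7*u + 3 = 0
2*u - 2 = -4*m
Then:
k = 19/21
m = 7/6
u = -4/3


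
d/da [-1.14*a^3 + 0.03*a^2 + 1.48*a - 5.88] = -3.42*a^2 + 0.06*a + 1.48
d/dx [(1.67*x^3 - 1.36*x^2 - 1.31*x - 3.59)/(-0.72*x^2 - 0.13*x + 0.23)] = (-1.2024*x^4 - 0.4342*x^3 + 0.3859*x^2 - 5.7952*x - 0.768)/(0.5184*x^4 + 0.1872*x^3 - 0.3143*x^2 - 0.0598*x + 0.0529)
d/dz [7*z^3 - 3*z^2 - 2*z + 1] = 21*z^2 - 6*z - 2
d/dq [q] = 1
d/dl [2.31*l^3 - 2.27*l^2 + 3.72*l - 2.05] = 6.93*l^2 - 4.54*l + 3.72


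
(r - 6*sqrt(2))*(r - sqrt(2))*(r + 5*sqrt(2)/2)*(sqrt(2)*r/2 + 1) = sqrt(2)*r^4/2 - 7*r^3/2 - 16*sqrt(2)*r^2 + 7*r + 30*sqrt(2)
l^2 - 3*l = l*(l - 3)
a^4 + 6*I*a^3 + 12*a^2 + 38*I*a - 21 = (a - 3*I)*(a + I)^2*(a + 7*I)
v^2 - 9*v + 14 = (v - 7)*(v - 2)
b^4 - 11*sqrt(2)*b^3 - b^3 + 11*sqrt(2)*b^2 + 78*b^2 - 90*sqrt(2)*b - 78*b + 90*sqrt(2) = (b - 1)*(b - 5*sqrt(2))*(b - 3*sqrt(2))^2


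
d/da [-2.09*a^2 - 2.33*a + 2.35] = -4.18*a - 2.33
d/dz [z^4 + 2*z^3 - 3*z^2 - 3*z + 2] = 4*z^3 + 6*z^2 - 6*z - 3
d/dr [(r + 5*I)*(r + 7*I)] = 2*r + 12*I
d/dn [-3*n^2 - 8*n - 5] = -6*n - 8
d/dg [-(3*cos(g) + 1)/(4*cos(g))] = -sin(g)/(4*cos(g)^2)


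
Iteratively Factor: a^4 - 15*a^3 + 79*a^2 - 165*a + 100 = (a - 1)*(a^3 - 14*a^2 + 65*a - 100) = (a - 5)*(a - 1)*(a^2 - 9*a + 20) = (a - 5)*(a - 4)*(a - 1)*(a - 5)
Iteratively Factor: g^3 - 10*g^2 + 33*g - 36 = (g - 3)*(g^2 - 7*g + 12) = (g - 4)*(g - 3)*(g - 3)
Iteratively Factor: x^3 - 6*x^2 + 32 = (x + 2)*(x^2 - 8*x + 16) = (x - 4)*(x + 2)*(x - 4)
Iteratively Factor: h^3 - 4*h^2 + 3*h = (h - 3)*(h^2 - h) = (h - 3)*(h - 1)*(h)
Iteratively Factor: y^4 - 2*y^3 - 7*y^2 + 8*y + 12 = (y + 2)*(y^3 - 4*y^2 + y + 6) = (y + 1)*(y + 2)*(y^2 - 5*y + 6) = (y - 2)*(y + 1)*(y + 2)*(y - 3)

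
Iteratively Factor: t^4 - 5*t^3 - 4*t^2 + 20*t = (t - 2)*(t^3 - 3*t^2 - 10*t) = (t - 2)*(t + 2)*(t^2 - 5*t) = (t - 5)*(t - 2)*(t + 2)*(t)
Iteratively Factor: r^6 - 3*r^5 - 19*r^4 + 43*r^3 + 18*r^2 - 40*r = (r + 1)*(r^5 - 4*r^4 - 15*r^3 + 58*r^2 - 40*r) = (r - 2)*(r + 1)*(r^4 - 2*r^3 - 19*r^2 + 20*r) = (r - 2)*(r - 1)*(r + 1)*(r^3 - r^2 - 20*r) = (r - 2)*(r - 1)*(r + 1)*(r + 4)*(r^2 - 5*r) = (r - 5)*(r - 2)*(r - 1)*(r + 1)*(r + 4)*(r)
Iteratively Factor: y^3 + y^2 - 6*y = (y)*(y^2 + y - 6) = y*(y - 2)*(y + 3)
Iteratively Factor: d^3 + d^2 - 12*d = (d - 3)*(d^2 + 4*d) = (d - 3)*(d + 4)*(d)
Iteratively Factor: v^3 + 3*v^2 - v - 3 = (v + 1)*(v^2 + 2*v - 3) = (v + 1)*(v + 3)*(v - 1)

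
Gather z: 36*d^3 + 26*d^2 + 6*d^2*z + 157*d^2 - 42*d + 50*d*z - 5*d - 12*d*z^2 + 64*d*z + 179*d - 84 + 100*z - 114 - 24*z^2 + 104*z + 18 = 36*d^3 + 183*d^2 + 132*d + z^2*(-12*d - 24) + z*(6*d^2 + 114*d + 204) - 180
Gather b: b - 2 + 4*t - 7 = b + 4*t - 9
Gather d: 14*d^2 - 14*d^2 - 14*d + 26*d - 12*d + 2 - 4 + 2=0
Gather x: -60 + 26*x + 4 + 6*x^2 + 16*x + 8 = 6*x^2 + 42*x - 48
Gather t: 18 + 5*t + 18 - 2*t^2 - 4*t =-2*t^2 + t + 36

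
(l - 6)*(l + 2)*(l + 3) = l^3 - l^2 - 24*l - 36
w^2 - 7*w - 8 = (w - 8)*(w + 1)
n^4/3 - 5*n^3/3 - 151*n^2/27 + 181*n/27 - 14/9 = (n/3 + 1)*(n - 7)*(n - 2/3)*(n - 1/3)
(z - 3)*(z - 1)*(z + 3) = z^3 - z^2 - 9*z + 9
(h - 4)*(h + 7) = h^2 + 3*h - 28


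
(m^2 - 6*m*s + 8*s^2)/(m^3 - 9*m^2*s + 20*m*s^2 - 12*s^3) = (m - 4*s)/(m^2 - 7*m*s + 6*s^2)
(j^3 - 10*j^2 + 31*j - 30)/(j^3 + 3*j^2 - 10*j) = (j^2 - 8*j + 15)/(j*(j + 5))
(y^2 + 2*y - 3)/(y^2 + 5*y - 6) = (y + 3)/(y + 6)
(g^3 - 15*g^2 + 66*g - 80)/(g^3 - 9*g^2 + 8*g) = (g^2 - 7*g + 10)/(g*(g - 1))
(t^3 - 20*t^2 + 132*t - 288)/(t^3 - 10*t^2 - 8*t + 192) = (t - 6)/(t + 4)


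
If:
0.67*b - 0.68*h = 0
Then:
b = 1.01492537313433*h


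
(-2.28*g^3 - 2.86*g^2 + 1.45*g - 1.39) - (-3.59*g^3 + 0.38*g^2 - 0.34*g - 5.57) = 1.31*g^3 - 3.24*g^2 + 1.79*g + 4.18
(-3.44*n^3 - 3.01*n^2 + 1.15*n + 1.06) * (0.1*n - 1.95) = -0.344*n^4 + 6.407*n^3 + 5.9845*n^2 - 2.1365*n - 2.067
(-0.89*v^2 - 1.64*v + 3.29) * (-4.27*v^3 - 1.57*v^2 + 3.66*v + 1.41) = 3.8003*v^5 + 8.4001*v^4 - 14.7309*v^3 - 12.4226*v^2 + 9.729*v + 4.6389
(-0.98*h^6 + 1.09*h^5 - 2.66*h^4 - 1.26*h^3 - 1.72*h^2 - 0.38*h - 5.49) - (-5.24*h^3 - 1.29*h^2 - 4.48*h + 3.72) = -0.98*h^6 + 1.09*h^5 - 2.66*h^4 + 3.98*h^3 - 0.43*h^2 + 4.1*h - 9.21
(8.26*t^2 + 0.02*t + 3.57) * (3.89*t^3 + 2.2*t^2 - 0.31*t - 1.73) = 32.1314*t^5 + 18.2498*t^4 + 11.3707*t^3 - 6.442*t^2 - 1.1413*t - 6.1761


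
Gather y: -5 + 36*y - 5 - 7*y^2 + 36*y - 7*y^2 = -14*y^2 + 72*y - 10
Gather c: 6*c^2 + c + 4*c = 6*c^2 + 5*c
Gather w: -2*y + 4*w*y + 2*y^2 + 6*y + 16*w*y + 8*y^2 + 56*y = 20*w*y + 10*y^2 + 60*y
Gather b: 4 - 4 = 0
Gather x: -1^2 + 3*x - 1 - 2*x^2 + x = -2*x^2 + 4*x - 2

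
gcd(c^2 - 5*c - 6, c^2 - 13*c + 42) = c - 6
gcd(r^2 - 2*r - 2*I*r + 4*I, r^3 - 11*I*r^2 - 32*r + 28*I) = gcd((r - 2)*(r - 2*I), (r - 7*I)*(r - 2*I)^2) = r - 2*I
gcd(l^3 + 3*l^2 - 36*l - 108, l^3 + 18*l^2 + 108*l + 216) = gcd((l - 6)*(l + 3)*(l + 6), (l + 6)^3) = l + 6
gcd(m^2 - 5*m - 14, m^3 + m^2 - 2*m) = m + 2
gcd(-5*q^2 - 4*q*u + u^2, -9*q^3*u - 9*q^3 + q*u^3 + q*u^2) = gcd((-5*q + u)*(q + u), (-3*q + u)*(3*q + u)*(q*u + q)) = 1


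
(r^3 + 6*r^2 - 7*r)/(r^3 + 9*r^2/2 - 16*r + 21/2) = 2*r/(2*r - 3)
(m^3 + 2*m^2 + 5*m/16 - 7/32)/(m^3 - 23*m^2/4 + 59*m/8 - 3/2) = (8*m^2 + 18*m + 7)/(4*(2*m^2 - 11*m + 12))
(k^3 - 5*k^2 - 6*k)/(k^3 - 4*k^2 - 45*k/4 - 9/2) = 4*k*(k + 1)/(4*k^2 + 8*k + 3)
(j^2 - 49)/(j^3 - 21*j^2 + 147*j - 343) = (j + 7)/(j^2 - 14*j + 49)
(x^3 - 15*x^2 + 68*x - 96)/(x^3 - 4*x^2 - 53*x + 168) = (x - 4)/(x + 7)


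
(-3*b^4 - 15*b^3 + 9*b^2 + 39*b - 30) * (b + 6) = -3*b^5 - 33*b^4 - 81*b^3 + 93*b^2 + 204*b - 180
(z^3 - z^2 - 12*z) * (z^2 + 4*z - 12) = z^5 + 3*z^4 - 28*z^3 - 36*z^2 + 144*z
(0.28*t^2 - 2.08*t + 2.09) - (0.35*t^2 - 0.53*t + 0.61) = -0.07*t^2 - 1.55*t + 1.48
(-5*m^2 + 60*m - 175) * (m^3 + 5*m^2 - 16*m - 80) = -5*m^5 + 35*m^4 + 205*m^3 - 1435*m^2 - 2000*m + 14000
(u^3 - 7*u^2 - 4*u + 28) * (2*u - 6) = 2*u^4 - 20*u^3 + 34*u^2 + 80*u - 168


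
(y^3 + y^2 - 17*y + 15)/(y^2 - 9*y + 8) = (y^2 + 2*y - 15)/(y - 8)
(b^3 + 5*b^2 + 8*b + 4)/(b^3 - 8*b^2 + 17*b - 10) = (b^3 + 5*b^2 + 8*b + 4)/(b^3 - 8*b^2 + 17*b - 10)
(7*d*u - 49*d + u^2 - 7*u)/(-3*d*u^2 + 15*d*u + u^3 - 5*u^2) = (-7*d*u + 49*d - u^2 + 7*u)/(u*(3*d*u - 15*d - u^2 + 5*u))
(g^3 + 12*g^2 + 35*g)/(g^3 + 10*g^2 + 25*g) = (g + 7)/(g + 5)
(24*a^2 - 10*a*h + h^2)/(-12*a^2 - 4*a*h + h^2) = (-4*a + h)/(2*a + h)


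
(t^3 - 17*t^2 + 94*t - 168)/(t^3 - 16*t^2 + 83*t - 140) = (t - 6)/(t - 5)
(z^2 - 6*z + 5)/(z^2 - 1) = (z - 5)/(z + 1)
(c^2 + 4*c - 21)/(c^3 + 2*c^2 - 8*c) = (c^2 + 4*c - 21)/(c*(c^2 + 2*c - 8))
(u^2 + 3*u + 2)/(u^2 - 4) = (u + 1)/(u - 2)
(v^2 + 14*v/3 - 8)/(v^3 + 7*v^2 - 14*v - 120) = (v - 4/3)/(v^2 + v - 20)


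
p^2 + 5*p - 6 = (p - 1)*(p + 6)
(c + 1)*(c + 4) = c^2 + 5*c + 4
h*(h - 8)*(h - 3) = h^3 - 11*h^2 + 24*h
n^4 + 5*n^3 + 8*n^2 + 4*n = n*(n + 1)*(n + 2)^2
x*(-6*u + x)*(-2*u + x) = 12*u^2*x - 8*u*x^2 + x^3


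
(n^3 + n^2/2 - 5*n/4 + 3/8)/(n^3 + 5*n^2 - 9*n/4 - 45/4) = (4*n^2 - 4*n + 1)/(2*(2*n^2 + 7*n - 15))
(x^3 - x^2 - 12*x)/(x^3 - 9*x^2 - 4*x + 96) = x/(x - 8)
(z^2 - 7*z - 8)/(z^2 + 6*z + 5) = (z - 8)/(z + 5)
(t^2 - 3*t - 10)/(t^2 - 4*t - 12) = (t - 5)/(t - 6)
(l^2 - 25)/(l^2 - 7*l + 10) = (l + 5)/(l - 2)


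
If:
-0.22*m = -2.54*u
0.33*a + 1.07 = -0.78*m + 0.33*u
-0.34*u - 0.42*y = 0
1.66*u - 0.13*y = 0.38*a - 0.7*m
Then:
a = -1.61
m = -0.72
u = -0.06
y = 0.05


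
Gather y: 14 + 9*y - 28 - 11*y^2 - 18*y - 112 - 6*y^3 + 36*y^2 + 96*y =-6*y^3 + 25*y^2 + 87*y - 126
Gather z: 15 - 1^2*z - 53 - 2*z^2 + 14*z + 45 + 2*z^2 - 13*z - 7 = 0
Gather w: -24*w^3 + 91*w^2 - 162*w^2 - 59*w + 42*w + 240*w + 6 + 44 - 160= -24*w^3 - 71*w^2 + 223*w - 110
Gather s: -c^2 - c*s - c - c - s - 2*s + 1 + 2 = -c^2 - 2*c + s*(-c - 3) + 3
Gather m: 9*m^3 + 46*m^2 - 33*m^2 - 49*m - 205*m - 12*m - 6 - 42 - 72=9*m^3 + 13*m^2 - 266*m - 120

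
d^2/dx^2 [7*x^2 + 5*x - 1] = 14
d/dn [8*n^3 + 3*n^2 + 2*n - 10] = 24*n^2 + 6*n + 2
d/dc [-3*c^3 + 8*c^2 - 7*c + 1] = -9*c^2 + 16*c - 7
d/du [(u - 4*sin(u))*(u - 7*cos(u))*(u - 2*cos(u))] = (u - 4*sin(u))*(u - 7*cos(u))*(2*sin(u) + 1) + (u - 4*sin(u))*(u - 2*cos(u))*(7*sin(u) + 1) - (u - 7*cos(u))*(u - 2*cos(u))*(4*cos(u) - 1)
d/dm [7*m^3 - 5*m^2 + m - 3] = 21*m^2 - 10*m + 1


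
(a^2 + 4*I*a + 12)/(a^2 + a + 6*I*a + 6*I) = (a - 2*I)/(a + 1)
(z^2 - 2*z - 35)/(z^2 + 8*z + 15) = (z - 7)/(z + 3)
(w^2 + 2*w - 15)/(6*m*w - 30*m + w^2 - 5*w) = (w^2 + 2*w - 15)/(6*m*w - 30*m + w^2 - 5*w)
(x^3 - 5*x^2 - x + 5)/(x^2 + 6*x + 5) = (x^2 - 6*x + 5)/(x + 5)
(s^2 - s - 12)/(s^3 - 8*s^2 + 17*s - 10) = (s^2 - s - 12)/(s^3 - 8*s^2 + 17*s - 10)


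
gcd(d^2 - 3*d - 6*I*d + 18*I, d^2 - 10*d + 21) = d - 3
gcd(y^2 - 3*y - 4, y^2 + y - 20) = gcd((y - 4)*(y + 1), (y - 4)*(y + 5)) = y - 4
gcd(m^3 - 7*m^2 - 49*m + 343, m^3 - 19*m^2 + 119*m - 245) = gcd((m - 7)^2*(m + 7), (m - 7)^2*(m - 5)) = m^2 - 14*m + 49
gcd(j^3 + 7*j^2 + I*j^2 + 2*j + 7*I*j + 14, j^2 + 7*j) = j + 7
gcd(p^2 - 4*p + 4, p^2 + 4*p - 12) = p - 2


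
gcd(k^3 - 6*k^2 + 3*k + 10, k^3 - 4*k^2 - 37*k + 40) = 1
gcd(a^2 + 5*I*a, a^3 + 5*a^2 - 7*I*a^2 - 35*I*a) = a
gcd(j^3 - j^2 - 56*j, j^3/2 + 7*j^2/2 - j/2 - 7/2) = j + 7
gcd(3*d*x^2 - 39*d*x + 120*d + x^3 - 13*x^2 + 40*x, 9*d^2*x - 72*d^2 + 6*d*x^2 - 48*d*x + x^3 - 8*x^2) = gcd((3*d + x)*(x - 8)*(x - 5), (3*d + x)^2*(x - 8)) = 3*d*x - 24*d + x^2 - 8*x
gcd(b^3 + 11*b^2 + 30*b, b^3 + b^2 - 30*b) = b^2 + 6*b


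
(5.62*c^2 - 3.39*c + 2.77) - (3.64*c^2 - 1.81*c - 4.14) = 1.98*c^2 - 1.58*c + 6.91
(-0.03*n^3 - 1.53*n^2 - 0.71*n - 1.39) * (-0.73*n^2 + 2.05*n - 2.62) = 0.0219*n^5 + 1.0554*n^4 - 2.5396*n^3 + 3.5678*n^2 - 0.989299999999999*n + 3.6418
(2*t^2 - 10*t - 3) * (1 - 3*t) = -6*t^3 + 32*t^2 - t - 3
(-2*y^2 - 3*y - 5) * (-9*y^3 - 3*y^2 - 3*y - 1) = 18*y^5 + 33*y^4 + 60*y^3 + 26*y^2 + 18*y + 5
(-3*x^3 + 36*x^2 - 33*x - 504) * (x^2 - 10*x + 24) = -3*x^5 + 66*x^4 - 465*x^3 + 690*x^2 + 4248*x - 12096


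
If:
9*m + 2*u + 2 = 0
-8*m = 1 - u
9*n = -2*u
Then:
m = -4/25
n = 14/225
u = -7/25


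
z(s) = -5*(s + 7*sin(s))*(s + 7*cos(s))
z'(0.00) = -280.00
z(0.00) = 0.00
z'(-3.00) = -254.78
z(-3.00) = -198.00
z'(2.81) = -74.46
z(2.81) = 96.91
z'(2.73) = -50.00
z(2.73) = 101.91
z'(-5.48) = 9.20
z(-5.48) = -1.37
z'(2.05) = 202.16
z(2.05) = 48.64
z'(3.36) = -124.52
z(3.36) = 32.01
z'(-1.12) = 231.81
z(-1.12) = 71.60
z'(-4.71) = 91.94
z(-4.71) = 54.12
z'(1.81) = 250.24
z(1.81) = -6.52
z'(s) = -5*(1 - 7*sin(s))*(s + 7*sin(s)) - 5*(s + 7*cos(s))*(7*cos(s) + 1)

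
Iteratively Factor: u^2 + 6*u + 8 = (u + 4)*(u + 2)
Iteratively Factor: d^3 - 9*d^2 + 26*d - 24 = (d - 3)*(d^2 - 6*d + 8) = (d - 4)*(d - 3)*(d - 2)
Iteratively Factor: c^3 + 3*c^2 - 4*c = (c)*(c^2 + 3*c - 4) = c*(c + 4)*(c - 1)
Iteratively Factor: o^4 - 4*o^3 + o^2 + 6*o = (o - 2)*(o^3 - 2*o^2 - 3*o) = (o - 2)*(o + 1)*(o^2 - 3*o) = o*(o - 2)*(o + 1)*(o - 3)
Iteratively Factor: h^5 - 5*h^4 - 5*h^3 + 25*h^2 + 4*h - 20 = (h + 2)*(h^4 - 7*h^3 + 9*h^2 + 7*h - 10) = (h - 2)*(h + 2)*(h^3 - 5*h^2 - h + 5) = (h - 2)*(h - 1)*(h + 2)*(h^2 - 4*h - 5) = (h - 2)*(h - 1)*(h + 1)*(h + 2)*(h - 5)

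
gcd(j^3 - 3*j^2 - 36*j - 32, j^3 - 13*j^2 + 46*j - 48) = j - 8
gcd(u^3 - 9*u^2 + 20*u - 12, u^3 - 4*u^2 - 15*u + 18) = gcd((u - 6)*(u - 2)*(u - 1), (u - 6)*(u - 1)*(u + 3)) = u^2 - 7*u + 6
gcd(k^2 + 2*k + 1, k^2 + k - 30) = 1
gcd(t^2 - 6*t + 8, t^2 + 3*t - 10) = t - 2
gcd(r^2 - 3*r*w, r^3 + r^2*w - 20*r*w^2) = r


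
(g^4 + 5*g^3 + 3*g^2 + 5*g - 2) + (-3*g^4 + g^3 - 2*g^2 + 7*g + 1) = -2*g^4 + 6*g^3 + g^2 + 12*g - 1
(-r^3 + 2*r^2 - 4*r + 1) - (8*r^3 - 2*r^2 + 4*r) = -9*r^3 + 4*r^2 - 8*r + 1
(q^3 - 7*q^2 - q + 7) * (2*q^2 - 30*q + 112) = 2*q^5 - 44*q^4 + 320*q^3 - 740*q^2 - 322*q + 784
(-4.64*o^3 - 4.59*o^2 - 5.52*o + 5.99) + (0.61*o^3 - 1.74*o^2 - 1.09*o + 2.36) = -4.03*o^3 - 6.33*o^2 - 6.61*o + 8.35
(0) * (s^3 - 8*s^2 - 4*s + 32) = 0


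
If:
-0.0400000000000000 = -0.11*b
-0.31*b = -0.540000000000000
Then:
No Solution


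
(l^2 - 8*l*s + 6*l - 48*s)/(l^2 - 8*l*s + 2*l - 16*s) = (l + 6)/(l + 2)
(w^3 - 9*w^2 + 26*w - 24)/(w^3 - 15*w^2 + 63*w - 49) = (w^3 - 9*w^2 + 26*w - 24)/(w^3 - 15*w^2 + 63*w - 49)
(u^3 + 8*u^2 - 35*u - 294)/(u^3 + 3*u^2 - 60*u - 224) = (u^2 + u - 42)/(u^2 - 4*u - 32)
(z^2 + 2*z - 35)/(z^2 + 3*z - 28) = (z - 5)/(z - 4)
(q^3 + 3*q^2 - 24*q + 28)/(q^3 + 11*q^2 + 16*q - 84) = (q - 2)/(q + 6)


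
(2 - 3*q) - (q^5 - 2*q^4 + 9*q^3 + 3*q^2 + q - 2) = -q^5 + 2*q^4 - 9*q^3 - 3*q^2 - 4*q + 4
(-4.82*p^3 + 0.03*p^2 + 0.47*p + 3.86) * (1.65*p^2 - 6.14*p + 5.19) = -7.953*p^5 + 29.6443*p^4 - 24.4245*p^3 + 3.6389*p^2 - 21.2611*p + 20.0334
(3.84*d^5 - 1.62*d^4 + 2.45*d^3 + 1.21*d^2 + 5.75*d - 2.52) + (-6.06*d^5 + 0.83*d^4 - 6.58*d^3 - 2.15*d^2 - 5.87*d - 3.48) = -2.22*d^5 - 0.79*d^4 - 4.13*d^3 - 0.94*d^2 - 0.12*d - 6.0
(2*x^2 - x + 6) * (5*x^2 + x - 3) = 10*x^4 - 3*x^3 + 23*x^2 + 9*x - 18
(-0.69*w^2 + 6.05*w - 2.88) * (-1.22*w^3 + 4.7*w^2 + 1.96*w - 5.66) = 0.8418*w^5 - 10.624*w^4 + 30.5962*w^3 + 2.2274*w^2 - 39.8878*w + 16.3008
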